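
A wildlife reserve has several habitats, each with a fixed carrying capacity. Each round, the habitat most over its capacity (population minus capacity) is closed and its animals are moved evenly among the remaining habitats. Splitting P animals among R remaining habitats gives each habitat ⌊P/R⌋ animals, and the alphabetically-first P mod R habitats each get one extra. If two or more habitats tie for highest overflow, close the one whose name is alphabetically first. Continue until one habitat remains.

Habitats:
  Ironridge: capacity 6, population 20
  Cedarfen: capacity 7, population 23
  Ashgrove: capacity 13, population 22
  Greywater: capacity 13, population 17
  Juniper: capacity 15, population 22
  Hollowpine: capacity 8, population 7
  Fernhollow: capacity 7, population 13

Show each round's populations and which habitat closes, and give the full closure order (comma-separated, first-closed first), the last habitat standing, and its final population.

Closure order: Cedarfen, Ironridge, Ashgrove, Fernhollow, Greywater, Juniper
Last habitat: Hollowpine with 124 animals

Round 1: Ashgrove=22 Cedarfen=23 Fernhollow=13 Greywater=17 Hollowpine=7 Ironridge=20 Juniper=22 → close Cedarfen (overflow 16)
  23÷6 = 3 each, +1 to first 5
Round 2: Ashgrove=26 Fernhollow=17 Greywater=21 Hollowpine=11 Ironridge=24 Juniper=25 → close Ironridge (overflow 18)
  24÷5 = 4 each, +1 to first 4
Round 3: Ashgrove=31 Fernhollow=22 Greywater=26 Hollowpine=16 Juniper=29 → close Ashgrove (overflow 18)
  31÷4 = 7 each, +1 to first 3
Round 4: Fernhollow=30 Greywater=34 Hollowpine=24 Juniper=36 → close Fernhollow (overflow 23)
  30÷3 = 10 each, +1 to first 0
Round 5: Greywater=44 Hollowpine=34 Juniper=46 → close Greywater (overflow 31)
  44÷2 = 22 each, +1 to first 0
Round 6: Hollowpine=56 Juniper=68 → close Juniper (overflow 53)
  68÷1 = 68 each, +1 to first 0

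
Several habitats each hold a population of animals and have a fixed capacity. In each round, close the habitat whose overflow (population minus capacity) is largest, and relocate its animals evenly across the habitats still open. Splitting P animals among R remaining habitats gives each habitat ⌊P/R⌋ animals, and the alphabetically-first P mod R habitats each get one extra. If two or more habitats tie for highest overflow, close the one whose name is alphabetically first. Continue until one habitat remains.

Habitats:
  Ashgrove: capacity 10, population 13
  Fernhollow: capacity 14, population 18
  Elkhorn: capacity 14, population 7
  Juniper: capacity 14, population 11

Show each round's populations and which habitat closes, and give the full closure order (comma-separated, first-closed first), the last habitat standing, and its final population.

Closure order: Fernhollow, Ashgrove, Juniper
Last habitat: Elkhorn with 49 animals

Round 1: Ashgrove=13 Elkhorn=7 Fernhollow=18 Juniper=11 → close Fernhollow (overflow 4)
  18÷3 = 6 each, +1 to first 0
Round 2: Ashgrove=19 Elkhorn=13 Juniper=17 → close Ashgrove (overflow 9)
  19÷2 = 9 each, +1 to first 1
Round 3: Elkhorn=23 Juniper=26 → close Juniper (overflow 12)
  26÷1 = 26 each, +1 to first 0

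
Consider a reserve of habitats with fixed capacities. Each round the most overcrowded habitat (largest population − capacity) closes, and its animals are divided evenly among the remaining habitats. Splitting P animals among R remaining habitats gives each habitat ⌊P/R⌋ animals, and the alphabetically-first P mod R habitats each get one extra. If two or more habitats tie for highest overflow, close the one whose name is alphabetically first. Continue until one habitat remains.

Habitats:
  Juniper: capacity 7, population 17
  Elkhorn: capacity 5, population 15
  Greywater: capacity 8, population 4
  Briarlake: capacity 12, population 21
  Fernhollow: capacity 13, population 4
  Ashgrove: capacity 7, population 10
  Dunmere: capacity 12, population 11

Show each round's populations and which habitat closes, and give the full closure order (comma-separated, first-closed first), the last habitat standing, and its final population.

Round 1: Ashgrove=10 Briarlake=21 Dunmere=11 Elkhorn=15 Fernhollow=4 Greywater=4 Juniper=17 → close Elkhorn (overflow 10)
  15÷6 = 2 each, +1 to first 3
Round 2: Ashgrove=13 Briarlake=24 Dunmere=14 Fernhollow=6 Greywater=6 Juniper=19 → close Briarlake (overflow 12)
  24÷5 = 4 each, +1 to first 4
Round 3: Ashgrove=18 Dunmere=19 Fernhollow=11 Greywater=11 Juniper=23 → close Juniper (overflow 16)
  23÷4 = 5 each, +1 to first 3
Round 4: Ashgrove=24 Dunmere=25 Fernhollow=17 Greywater=16 → close Ashgrove (overflow 17)
  24÷3 = 8 each, +1 to first 0
Round 5: Dunmere=33 Fernhollow=25 Greywater=24 → close Dunmere (overflow 21)
  33÷2 = 16 each, +1 to first 1
Round 6: Fernhollow=42 Greywater=40 → close Greywater (overflow 32)
  40÷1 = 40 each, +1 to first 0

Closure order: Elkhorn, Briarlake, Juniper, Ashgrove, Dunmere, Greywater
Last habitat: Fernhollow with 82 animals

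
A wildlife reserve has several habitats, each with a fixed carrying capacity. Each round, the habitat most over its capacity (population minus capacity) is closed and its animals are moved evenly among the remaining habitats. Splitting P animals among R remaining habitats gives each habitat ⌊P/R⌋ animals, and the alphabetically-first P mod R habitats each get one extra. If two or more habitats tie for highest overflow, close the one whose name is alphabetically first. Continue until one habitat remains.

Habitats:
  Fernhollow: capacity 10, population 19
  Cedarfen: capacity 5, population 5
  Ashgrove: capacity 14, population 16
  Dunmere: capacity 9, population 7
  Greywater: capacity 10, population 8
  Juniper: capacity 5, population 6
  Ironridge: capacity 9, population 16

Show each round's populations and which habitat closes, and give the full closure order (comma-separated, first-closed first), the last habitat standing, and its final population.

Closure order: Fernhollow, Ironridge, Ashgrove, Cedarfen, Juniper, Dunmere
Last habitat: Greywater with 77 animals

Round 1: Ashgrove=16 Cedarfen=5 Dunmere=7 Fernhollow=19 Greywater=8 Ironridge=16 Juniper=6 → close Fernhollow (overflow 9)
  19÷6 = 3 each, +1 to first 1
Round 2: Ashgrove=20 Cedarfen=8 Dunmere=10 Greywater=11 Ironridge=19 Juniper=9 → close Ironridge (overflow 10)
  19÷5 = 3 each, +1 to first 4
Round 3: Ashgrove=24 Cedarfen=12 Dunmere=14 Greywater=15 Juniper=12 → close Ashgrove (overflow 10)
  24÷4 = 6 each, +1 to first 0
Round 4: Cedarfen=18 Dunmere=20 Greywater=21 Juniper=18 → close Cedarfen (overflow 13)
  18÷3 = 6 each, +1 to first 0
Round 5: Dunmere=26 Greywater=27 Juniper=24 → close Juniper (overflow 19)
  24÷2 = 12 each, +1 to first 0
Round 6: Dunmere=38 Greywater=39 → close Dunmere (overflow 29)
  38÷1 = 38 each, +1 to first 0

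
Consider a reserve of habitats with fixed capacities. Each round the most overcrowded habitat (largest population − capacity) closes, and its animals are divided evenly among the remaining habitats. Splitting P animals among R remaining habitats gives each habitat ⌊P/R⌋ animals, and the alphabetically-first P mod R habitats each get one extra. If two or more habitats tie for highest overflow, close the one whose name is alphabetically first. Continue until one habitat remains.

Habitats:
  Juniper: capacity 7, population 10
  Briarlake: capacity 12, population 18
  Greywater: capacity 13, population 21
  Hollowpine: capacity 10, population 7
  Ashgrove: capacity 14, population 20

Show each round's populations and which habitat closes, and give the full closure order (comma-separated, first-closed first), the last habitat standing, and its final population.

Round 1: Ashgrove=20 Briarlake=18 Greywater=21 Hollowpine=7 Juniper=10 → close Greywater (overflow 8)
  21÷4 = 5 each, +1 to first 1
Round 2: Ashgrove=26 Briarlake=23 Hollowpine=12 Juniper=15 → close Ashgrove (overflow 12)
  26÷3 = 8 each, +1 to first 2
Round 3: Briarlake=32 Hollowpine=21 Juniper=23 → close Briarlake (overflow 20)
  32÷2 = 16 each, +1 to first 0
Round 4: Hollowpine=37 Juniper=39 → close Juniper (overflow 32)
  39÷1 = 39 each, +1 to first 0

Closure order: Greywater, Ashgrove, Briarlake, Juniper
Last habitat: Hollowpine with 76 animals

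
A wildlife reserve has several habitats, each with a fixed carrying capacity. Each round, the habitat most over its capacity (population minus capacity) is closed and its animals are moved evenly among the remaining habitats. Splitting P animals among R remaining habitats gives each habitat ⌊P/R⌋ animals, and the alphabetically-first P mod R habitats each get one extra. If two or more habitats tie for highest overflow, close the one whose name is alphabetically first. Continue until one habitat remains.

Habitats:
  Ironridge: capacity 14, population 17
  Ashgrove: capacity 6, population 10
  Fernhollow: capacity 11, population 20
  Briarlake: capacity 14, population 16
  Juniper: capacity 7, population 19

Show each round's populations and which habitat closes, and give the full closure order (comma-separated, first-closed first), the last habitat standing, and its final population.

Round 1: Ashgrove=10 Briarlake=16 Fernhollow=20 Ironridge=17 Juniper=19 → close Juniper (overflow 12)
  19÷4 = 4 each, +1 to first 3
Round 2: Ashgrove=15 Briarlake=21 Fernhollow=25 Ironridge=21 → close Fernhollow (overflow 14)
  25÷3 = 8 each, +1 to first 1
Round 3: Ashgrove=24 Briarlake=29 Ironridge=29 → close Ashgrove (overflow 18)
  24÷2 = 12 each, +1 to first 0
Round 4: Briarlake=41 Ironridge=41 → close Briarlake (overflow 27)
  41÷1 = 41 each, +1 to first 0

Closure order: Juniper, Fernhollow, Ashgrove, Briarlake
Last habitat: Ironridge with 82 animals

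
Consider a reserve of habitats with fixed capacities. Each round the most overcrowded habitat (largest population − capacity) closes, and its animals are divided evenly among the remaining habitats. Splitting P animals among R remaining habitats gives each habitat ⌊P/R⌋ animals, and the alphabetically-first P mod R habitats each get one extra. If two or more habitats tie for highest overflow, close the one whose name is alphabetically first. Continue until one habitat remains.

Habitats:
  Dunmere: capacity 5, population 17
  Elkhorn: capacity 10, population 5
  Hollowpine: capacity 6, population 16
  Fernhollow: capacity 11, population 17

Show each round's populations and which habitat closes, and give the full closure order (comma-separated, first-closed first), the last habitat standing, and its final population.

Closure order: Dunmere, Hollowpine, Fernhollow
Last habitat: Elkhorn with 55 animals

Round 1: Dunmere=17 Elkhorn=5 Fernhollow=17 Hollowpine=16 → close Dunmere (overflow 12)
  17÷3 = 5 each, +1 to first 2
Round 2: Elkhorn=11 Fernhollow=23 Hollowpine=21 → close Hollowpine (overflow 15)
  21÷2 = 10 each, +1 to first 1
Round 3: Elkhorn=22 Fernhollow=33 → close Fernhollow (overflow 22)
  33÷1 = 33 each, +1 to first 0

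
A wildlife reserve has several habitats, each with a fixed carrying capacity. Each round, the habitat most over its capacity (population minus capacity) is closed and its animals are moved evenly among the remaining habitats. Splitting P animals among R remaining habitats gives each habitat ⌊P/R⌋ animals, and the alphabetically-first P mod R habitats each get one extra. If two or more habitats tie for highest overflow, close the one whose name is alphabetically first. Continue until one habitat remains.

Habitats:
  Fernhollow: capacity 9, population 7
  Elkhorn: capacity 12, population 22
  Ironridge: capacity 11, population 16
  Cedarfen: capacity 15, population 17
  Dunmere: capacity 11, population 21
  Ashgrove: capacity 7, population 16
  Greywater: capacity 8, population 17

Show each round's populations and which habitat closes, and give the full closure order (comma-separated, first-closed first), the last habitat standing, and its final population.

Closure order: Dunmere, Elkhorn, Ashgrove, Greywater, Cedarfen, Ironridge
Last habitat: Fernhollow with 116 animals

Round 1: Ashgrove=16 Cedarfen=17 Dunmere=21 Elkhorn=22 Fernhollow=7 Greywater=17 Ironridge=16 → close Dunmere (overflow 10)
  21÷6 = 3 each, +1 to first 3
Round 2: Ashgrove=20 Cedarfen=21 Elkhorn=26 Fernhollow=10 Greywater=20 Ironridge=19 → close Elkhorn (overflow 14)
  26÷5 = 5 each, +1 to first 1
Round 3: Ashgrove=26 Cedarfen=26 Fernhollow=15 Greywater=25 Ironridge=24 → close Ashgrove (overflow 19)
  26÷4 = 6 each, +1 to first 2
Round 4: Cedarfen=33 Fernhollow=22 Greywater=31 Ironridge=30 → close Greywater (overflow 23)
  31÷3 = 10 each, +1 to first 1
Round 5: Cedarfen=44 Fernhollow=32 Ironridge=40 → close Cedarfen (overflow 29)
  44÷2 = 22 each, +1 to first 0
Round 6: Fernhollow=54 Ironridge=62 → close Ironridge (overflow 51)
  62÷1 = 62 each, +1 to first 0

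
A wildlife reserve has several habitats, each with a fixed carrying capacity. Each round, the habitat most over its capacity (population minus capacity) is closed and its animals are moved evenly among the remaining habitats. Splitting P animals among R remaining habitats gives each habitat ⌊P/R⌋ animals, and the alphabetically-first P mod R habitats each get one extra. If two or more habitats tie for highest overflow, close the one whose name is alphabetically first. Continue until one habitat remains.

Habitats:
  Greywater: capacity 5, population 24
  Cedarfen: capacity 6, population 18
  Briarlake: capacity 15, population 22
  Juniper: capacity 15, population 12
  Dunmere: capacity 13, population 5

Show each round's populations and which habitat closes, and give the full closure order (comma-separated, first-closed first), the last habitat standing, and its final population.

Closure order: Greywater, Cedarfen, Briarlake, Juniper
Last habitat: Dunmere with 81 animals

Round 1: Briarlake=22 Cedarfen=18 Dunmere=5 Greywater=24 Juniper=12 → close Greywater (overflow 19)
  24÷4 = 6 each, +1 to first 0
Round 2: Briarlake=28 Cedarfen=24 Dunmere=11 Juniper=18 → close Cedarfen (overflow 18)
  24÷3 = 8 each, +1 to first 0
Round 3: Briarlake=36 Dunmere=19 Juniper=26 → close Briarlake (overflow 21)
  36÷2 = 18 each, +1 to first 0
Round 4: Dunmere=37 Juniper=44 → close Juniper (overflow 29)
  44÷1 = 44 each, +1 to first 0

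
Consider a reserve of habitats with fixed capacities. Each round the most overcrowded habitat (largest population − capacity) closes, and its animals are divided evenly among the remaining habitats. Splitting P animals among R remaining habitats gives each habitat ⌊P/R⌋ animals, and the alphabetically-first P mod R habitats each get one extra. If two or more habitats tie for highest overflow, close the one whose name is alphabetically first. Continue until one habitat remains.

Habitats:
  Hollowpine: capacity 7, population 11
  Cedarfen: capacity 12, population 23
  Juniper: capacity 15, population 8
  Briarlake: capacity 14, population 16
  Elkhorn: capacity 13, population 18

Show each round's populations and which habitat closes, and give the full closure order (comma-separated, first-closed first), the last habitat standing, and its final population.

Closure order: Cedarfen, Elkhorn, Hollowpine, Briarlake
Last habitat: Juniper with 76 animals

Round 1: Briarlake=16 Cedarfen=23 Elkhorn=18 Hollowpine=11 Juniper=8 → close Cedarfen (overflow 11)
  23÷4 = 5 each, +1 to first 3
Round 2: Briarlake=22 Elkhorn=24 Hollowpine=17 Juniper=13 → close Elkhorn (overflow 11)
  24÷3 = 8 each, +1 to first 0
Round 3: Briarlake=30 Hollowpine=25 Juniper=21 → close Hollowpine (overflow 18)
  25÷2 = 12 each, +1 to first 1
Round 4: Briarlake=43 Juniper=33 → close Briarlake (overflow 29)
  43÷1 = 43 each, +1 to first 0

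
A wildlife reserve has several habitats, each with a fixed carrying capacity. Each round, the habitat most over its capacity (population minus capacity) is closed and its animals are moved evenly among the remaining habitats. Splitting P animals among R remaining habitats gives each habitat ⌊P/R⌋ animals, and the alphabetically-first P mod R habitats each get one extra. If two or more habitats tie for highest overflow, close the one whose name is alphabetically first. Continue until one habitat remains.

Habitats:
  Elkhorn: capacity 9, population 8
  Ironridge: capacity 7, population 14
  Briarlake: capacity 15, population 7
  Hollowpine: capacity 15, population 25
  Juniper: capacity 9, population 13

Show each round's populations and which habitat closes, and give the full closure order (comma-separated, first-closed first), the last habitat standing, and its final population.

Round 1: Briarlake=7 Elkhorn=8 Hollowpine=25 Ironridge=14 Juniper=13 → close Hollowpine (overflow 10)
  25÷4 = 6 each, +1 to first 1
Round 2: Briarlake=14 Elkhorn=14 Ironridge=20 Juniper=19 → close Ironridge (overflow 13)
  20÷3 = 6 each, +1 to first 2
Round 3: Briarlake=21 Elkhorn=21 Juniper=25 → close Juniper (overflow 16)
  25÷2 = 12 each, +1 to first 1
Round 4: Briarlake=34 Elkhorn=33 → close Elkhorn (overflow 24)
  33÷1 = 33 each, +1 to first 0

Closure order: Hollowpine, Ironridge, Juniper, Elkhorn
Last habitat: Briarlake with 67 animals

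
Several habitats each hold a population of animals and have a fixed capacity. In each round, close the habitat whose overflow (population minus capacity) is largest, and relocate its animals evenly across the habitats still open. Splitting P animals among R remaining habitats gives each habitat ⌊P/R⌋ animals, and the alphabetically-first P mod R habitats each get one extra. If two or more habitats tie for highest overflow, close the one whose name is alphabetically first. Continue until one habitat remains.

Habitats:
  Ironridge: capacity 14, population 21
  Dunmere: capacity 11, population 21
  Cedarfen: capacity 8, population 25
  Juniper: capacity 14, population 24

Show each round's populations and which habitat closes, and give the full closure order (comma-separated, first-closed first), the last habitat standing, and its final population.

Round 1: Cedarfen=25 Dunmere=21 Ironridge=21 Juniper=24 → close Cedarfen (overflow 17)
  25÷3 = 8 each, +1 to first 1
Round 2: Dunmere=30 Ironridge=29 Juniper=32 → close Dunmere (overflow 19)
  30÷2 = 15 each, +1 to first 0
Round 3: Ironridge=44 Juniper=47 → close Juniper (overflow 33)
  47÷1 = 47 each, +1 to first 0

Closure order: Cedarfen, Dunmere, Juniper
Last habitat: Ironridge with 91 animals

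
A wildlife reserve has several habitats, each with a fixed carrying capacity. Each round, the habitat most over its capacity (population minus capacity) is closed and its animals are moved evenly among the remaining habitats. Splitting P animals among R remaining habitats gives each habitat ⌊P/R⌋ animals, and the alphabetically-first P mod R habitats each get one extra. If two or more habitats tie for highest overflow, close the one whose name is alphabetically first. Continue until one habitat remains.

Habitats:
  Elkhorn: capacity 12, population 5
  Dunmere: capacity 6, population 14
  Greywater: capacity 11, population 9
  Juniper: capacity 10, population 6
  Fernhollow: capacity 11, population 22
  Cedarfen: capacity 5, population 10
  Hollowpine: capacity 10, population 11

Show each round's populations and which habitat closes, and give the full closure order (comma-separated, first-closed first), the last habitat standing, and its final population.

Closure order: Fernhollow, Dunmere, Cedarfen, Greywater, Hollowpine, Elkhorn
Last habitat: Juniper with 77 animals

Round 1: Cedarfen=10 Dunmere=14 Elkhorn=5 Fernhollow=22 Greywater=9 Hollowpine=11 Juniper=6 → close Fernhollow (overflow 11)
  22÷6 = 3 each, +1 to first 4
Round 2: Cedarfen=14 Dunmere=18 Elkhorn=9 Greywater=13 Hollowpine=14 Juniper=9 → close Dunmere (overflow 12)
  18÷5 = 3 each, +1 to first 3
Round 3: Cedarfen=18 Elkhorn=13 Greywater=17 Hollowpine=17 Juniper=12 → close Cedarfen (overflow 13)
  18÷4 = 4 each, +1 to first 2
Round 4: Elkhorn=18 Greywater=22 Hollowpine=21 Juniper=16 → close Greywater (overflow 11)
  22÷3 = 7 each, +1 to first 1
Round 5: Elkhorn=26 Hollowpine=28 Juniper=23 → close Hollowpine (overflow 18)
  28÷2 = 14 each, +1 to first 0
Round 6: Elkhorn=40 Juniper=37 → close Elkhorn (overflow 28)
  40÷1 = 40 each, +1 to first 0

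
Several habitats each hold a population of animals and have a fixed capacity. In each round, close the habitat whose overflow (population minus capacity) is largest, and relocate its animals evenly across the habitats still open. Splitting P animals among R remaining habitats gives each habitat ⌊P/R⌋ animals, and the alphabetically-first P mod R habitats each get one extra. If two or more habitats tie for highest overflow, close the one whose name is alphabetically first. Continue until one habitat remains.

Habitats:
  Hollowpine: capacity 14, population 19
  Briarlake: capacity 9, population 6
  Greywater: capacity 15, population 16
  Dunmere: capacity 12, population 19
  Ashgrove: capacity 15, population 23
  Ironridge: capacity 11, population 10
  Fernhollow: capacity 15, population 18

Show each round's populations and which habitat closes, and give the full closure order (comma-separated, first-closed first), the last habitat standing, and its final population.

Closure order: Ashgrove, Dunmere, Hollowpine, Fernhollow, Greywater, Briarlake
Last habitat: Ironridge with 111 animals

Round 1: Ashgrove=23 Briarlake=6 Dunmere=19 Fernhollow=18 Greywater=16 Hollowpine=19 Ironridge=10 → close Ashgrove (overflow 8)
  23÷6 = 3 each, +1 to first 5
Round 2: Briarlake=10 Dunmere=23 Fernhollow=22 Greywater=20 Hollowpine=23 Ironridge=13 → close Dunmere (overflow 11)
  23÷5 = 4 each, +1 to first 3
Round 3: Briarlake=15 Fernhollow=27 Greywater=25 Hollowpine=27 Ironridge=17 → close Hollowpine (overflow 13)
  27÷4 = 6 each, +1 to first 3
Round 4: Briarlake=22 Fernhollow=34 Greywater=32 Ironridge=23 → close Fernhollow (overflow 19)
  34÷3 = 11 each, +1 to first 1
Round 5: Briarlake=34 Greywater=43 Ironridge=34 → close Greywater (overflow 28)
  43÷2 = 21 each, +1 to first 1
Round 6: Briarlake=56 Ironridge=55 → close Briarlake (overflow 47)
  56÷1 = 56 each, +1 to first 0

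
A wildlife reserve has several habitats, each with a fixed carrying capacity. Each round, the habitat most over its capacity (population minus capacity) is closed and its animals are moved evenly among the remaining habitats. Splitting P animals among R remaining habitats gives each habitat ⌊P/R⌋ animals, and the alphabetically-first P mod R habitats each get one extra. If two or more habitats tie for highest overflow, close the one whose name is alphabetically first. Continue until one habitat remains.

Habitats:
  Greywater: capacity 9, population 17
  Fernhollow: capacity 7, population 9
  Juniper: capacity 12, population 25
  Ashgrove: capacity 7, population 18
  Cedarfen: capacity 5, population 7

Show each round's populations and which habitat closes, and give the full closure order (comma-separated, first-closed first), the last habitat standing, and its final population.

Round 1: Ashgrove=18 Cedarfen=7 Fernhollow=9 Greywater=17 Juniper=25 → close Juniper (overflow 13)
  25÷4 = 6 each, +1 to first 1
Round 2: Ashgrove=25 Cedarfen=13 Fernhollow=15 Greywater=23 → close Ashgrove (overflow 18)
  25÷3 = 8 each, +1 to first 1
Round 3: Cedarfen=22 Fernhollow=23 Greywater=31 → close Greywater (overflow 22)
  31÷2 = 15 each, +1 to first 1
Round 4: Cedarfen=38 Fernhollow=38 → close Cedarfen (overflow 33)
  38÷1 = 38 each, +1 to first 0

Closure order: Juniper, Ashgrove, Greywater, Cedarfen
Last habitat: Fernhollow with 76 animals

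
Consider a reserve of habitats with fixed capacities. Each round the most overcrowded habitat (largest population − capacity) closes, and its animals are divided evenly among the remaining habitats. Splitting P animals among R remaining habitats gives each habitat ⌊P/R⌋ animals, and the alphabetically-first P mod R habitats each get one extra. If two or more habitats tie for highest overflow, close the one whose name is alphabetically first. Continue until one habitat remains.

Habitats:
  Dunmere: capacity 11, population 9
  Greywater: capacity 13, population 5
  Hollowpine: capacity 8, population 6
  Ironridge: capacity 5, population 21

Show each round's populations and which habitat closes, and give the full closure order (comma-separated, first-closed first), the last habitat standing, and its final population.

Round 1: Dunmere=9 Greywater=5 Hollowpine=6 Ironridge=21 → close Ironridge (overflow 16)
  21÷3 = 7 each, +1 to first 0
Round 2: Dunmere=16 Greywater=12 Hollowpine=13 → close Dunmere (overflow 5)
  16÷2 = 8 each, +1 to first 0
Round 3: Greywater=20 Hollowpine=21 → close Hollowpine (overflow 13)
  21÷1 = 21 each, +1 to first 0

Closure order: Ironridge, Dunmere, Hollowpine
Last habitat: Greywater with 41 animals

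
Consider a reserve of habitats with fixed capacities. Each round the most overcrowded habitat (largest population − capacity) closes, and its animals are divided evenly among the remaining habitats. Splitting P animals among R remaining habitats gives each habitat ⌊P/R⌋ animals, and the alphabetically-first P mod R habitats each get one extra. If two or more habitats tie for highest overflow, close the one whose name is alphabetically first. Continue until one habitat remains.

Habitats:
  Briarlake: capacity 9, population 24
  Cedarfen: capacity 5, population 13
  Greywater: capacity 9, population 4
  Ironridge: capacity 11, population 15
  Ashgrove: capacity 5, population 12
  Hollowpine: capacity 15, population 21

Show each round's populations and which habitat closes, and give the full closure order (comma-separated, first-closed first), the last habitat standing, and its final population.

Closure order: Briarlake, Cedarfen, Ashgrove, Hollowpine, Ironridge
Last habitat: Greywater with 89 animals

Round 1: Ashgrove=12 Briarlake=24 Cedarfen=13 Greywater=4 Hollowpine=21 Ironridge=15 → close Briarlake (overflow 15)
  24÷5 = 4 each, +1 to first 4
Round 2: Ashgrove=17 Cedarfen=18 Greywater=9 Hollowpine=26 Ironridge=19 → close Cedarfen (overflow 13)
  18÷4 = 4 each, +1 to first 2
Round 3: Ashgrove=22 Greywater=14 Hollowpine=30 Ironridge=23 → close Ashgrove (overflow 17)
  22÷3 = 7 each, +1 to first 1
Round 4: Greywater=22 Hollowpine=37 Ironridge=30 → close Hollowpine (overflow 22)
  37÷2 = 18 each, +1 to first 1
Round 5: Greywater=41 Ironridge=48 → close Ironridge (overflow 37)
  48÷1 = 48 each, +1 to first 0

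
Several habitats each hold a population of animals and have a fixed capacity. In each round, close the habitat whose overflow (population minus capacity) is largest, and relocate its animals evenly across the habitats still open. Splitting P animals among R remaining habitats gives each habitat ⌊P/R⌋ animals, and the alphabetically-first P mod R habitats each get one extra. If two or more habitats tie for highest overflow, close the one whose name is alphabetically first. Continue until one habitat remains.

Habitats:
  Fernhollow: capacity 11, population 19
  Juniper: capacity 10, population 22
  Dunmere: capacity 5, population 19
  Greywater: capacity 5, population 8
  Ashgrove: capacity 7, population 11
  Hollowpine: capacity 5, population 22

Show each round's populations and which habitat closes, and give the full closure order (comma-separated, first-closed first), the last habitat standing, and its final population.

Closure order: Hollowpine, Dunmere, Juniper, Fernhollow, Ashgrove
Last habitat: Greywater with 101 animals

Round 1: Ashgrove=11 Dunmere=19 Fernhollow=19 Greywater=8 Hollowpine=22 Juniper=22 → close Hollowpine (overflow 17)
  22÷5 = 4 each, +1 to first 2
Round 2: Ashgrove=16 Dunmere=24 Fernhollow=23 Greywater=12 Juniper=26 → close Dunmere (overflow 19)
  24÷4 = 6 each, +1 to first 0
Round 3: Ashgrove=22 Fernhollow=29 Greywater=18 Juniper=32 → close Juniper (overflow 22)
  32÷3 = 10 each, +1 to first 2
Round 4: Ashgrove=33 Fernhollow=40 Greywater=28 → close Fernhollow (overflow 29)
  40÷2 = 20 each, +1 to first 0
Round 5: Ashgrove=53 Greywater=48 → close Ashgrove (overflow 46)
  53÷1 = 53 each, +1 to first 0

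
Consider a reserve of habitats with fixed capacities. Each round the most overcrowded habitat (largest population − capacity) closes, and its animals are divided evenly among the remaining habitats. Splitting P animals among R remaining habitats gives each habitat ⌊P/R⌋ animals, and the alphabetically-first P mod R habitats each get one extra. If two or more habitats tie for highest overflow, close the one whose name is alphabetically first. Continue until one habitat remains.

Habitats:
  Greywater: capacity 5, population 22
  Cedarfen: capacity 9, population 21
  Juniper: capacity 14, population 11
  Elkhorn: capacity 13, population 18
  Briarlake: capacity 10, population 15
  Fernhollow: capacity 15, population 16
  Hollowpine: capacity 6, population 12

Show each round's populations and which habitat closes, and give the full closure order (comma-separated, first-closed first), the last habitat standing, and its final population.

Closure order: Greywater, Cedarfen, Briarlake, Elkhorn, Hollowpine, Fernhollow
Last habitat: Juniper with 115 animals

Round 1: Briarlake=15 Cedarfen=21 Elkhorn=18 Fernhollow=16 Greywater=22 Hollowpine=12 Juniper=11 → close Greywater (overflow 17)
  22÷6 = 3 each, +1 to first 4
Round 2: Briarlake=19 Cedarfen=25 Elkhorn=22 Fernhollow=20 Hollowpine=15 Juniper=14 → close Cedarfen (overflow 16)
  25÷5 = 5 each, +1 to first 0
Round 3: Briarlake=24 Elkhorn=27 Fernhollow=25 Hollowpine=20 Juniper=19 → close Briarlake (overflow 14)
  24÷4 = 6 each, +1 to first 0
Round 4: Elkhorn=33 Fernhollow=31 Hollowpine=26 Juniper=25 → close Elkhorn (overflow 20)
  33÷3 = 11 each, +1 to first 0
Round 5: Fernhollow=42 Hollowpine=37 Juniper=36 → close Hollowpine (overflow 31)
  37÷2 = 18 each, +1 to first 1
Round 6: Fernhollow=61 Juniper=54 → close Fernhollow (overflow 46)
  61÷1 = 61 each, +1 to first 0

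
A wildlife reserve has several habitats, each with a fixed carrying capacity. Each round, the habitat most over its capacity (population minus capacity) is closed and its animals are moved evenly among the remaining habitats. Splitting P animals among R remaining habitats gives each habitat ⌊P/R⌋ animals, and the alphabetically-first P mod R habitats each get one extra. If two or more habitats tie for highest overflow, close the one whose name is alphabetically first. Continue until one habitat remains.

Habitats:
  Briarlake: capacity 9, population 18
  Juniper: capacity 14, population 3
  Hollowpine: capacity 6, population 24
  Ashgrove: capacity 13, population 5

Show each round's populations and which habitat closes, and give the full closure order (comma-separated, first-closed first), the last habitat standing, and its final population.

Closure order: Hollowpine, Briarlake, Ashgrove
Last habitat: Juniper with 50 animals

Round 1: Ashgrove=5 Briarlake=18 Hollowpine=24 Juniper=3 → close Hollowpine (overflow 18)
  24÷3 = 8 each, +1 to first 0
Round 2: Ashgrove=13 Briarlake=26 Juniper=11 → close Briarlake (overflow 17)
  26÷2 = 13 each, +1 to first 0
Round 3: Ashgrove=26 Juniper=24 → close Ashgrove (overflow 13)
  26÷1 = 26 each, +1 to first 0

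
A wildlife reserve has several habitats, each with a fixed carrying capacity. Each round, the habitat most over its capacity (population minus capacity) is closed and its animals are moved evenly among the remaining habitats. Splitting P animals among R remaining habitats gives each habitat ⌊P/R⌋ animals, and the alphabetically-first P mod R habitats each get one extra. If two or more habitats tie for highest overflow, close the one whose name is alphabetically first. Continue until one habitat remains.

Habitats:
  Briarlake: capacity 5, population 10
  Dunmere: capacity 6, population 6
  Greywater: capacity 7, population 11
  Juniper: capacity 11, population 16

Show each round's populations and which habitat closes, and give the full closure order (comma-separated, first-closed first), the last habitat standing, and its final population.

Round 1: Briarlake=10 Dunmere=6 Greywater=11 Juniper=16 → close Briarlake (overflow 5)
  10÷3 = 3 each, +1 to first 1
Round 2: Dunmere=10 Greywater=14 Juniper=19 → close Juniper (overflow 8)
  19÷2 = 9 each, +1 to first 1
Round 3: Dunmere=20 Greywater=23 → close Greywater (overflow 16)
  23÷1 = 23 each, +1 to first 0

Closure order: Briarlake, Juniper, Greywater
Last habitat: Dunmere with 43 animals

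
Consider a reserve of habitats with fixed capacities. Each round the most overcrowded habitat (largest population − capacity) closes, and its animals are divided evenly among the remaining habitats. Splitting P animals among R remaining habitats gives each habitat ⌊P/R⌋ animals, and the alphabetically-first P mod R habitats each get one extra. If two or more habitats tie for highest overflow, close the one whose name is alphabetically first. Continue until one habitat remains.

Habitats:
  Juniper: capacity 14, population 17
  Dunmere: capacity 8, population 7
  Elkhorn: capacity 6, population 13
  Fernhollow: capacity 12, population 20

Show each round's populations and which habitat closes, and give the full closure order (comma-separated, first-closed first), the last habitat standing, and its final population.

Round 1: Dunmere=7 Elkhorn=13 Fernhollow=20 Juniper=17 → close Fernhollow (overflow 8)
  20÷3 = 6 each, +1 to first 2
Round 2: Dunmere=14 Elkhorn=20 Juniper=23 → close Elkhorn (overflow 14)
  20÷2 = 10 each, +1 to first 0
Round 3: Dunmere=24 Juniper=33 → close Juniper (overflow 19)
  33÷1 = 33 each, +1 to first 0

Closure order: Fernhollow, Elkhorn, Juniper
Last habitat: Dunmere with 57 animals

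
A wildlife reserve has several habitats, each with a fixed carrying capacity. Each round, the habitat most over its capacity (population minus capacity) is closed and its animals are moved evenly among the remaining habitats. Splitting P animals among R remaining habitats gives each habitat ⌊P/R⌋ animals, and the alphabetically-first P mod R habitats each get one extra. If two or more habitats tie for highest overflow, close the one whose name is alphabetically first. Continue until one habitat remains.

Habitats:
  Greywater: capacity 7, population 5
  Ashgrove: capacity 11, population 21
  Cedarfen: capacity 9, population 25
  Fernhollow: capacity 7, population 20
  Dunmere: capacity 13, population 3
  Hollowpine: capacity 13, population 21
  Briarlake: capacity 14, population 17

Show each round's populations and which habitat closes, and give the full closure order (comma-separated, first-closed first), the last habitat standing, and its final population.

Closure order: Cedarfen, Fernhollow, Ashgrove, Hollowpine, Briarlake, Greywater
Last habitat: Dunmere with 112 animals

Round 1: Ashgrove=21 Briarlake=17 Cedarfen=25 Dunmere=3 Fernhollow=20 Greywater=5 Hollowpine=21 → close Cedarfen (overflow 16)
  25÷6 = 4 each, +1 to first 1
Round 2: Ashgrove=26 Briarlake=21 Dunmere=7 Fernhollow=24 Greywater=9 Hollowpine=25 → close Fernhollow (overflow 17)
  24÷5 = 4 each, +1 to first 4
Round 3: Ashgrove=31 Briarlake=26 Dunmere=12 Greywater=14 Hollowpine=29 → close Ashgrove (overflow 20)
  31÷4 = 7 each, +1 to first 3
Round 4: Briarlake=34 Dunmere=20 Greywater=22 Hollowpine=36 → close Hollowpine (overflow 23)
  36÷3 = 12 each, +1 to first 0
Round 5: Briarlake=46 Dunmere=32 Greywater=34 → close Briarlake (overflow 32)
  46÷2 = 23 each, +1 to first 0
Round 6: Dunmere=55 Greywater=57 → close Greywater (overflow 50)
  57÷1 = 57 each, +1 to first 0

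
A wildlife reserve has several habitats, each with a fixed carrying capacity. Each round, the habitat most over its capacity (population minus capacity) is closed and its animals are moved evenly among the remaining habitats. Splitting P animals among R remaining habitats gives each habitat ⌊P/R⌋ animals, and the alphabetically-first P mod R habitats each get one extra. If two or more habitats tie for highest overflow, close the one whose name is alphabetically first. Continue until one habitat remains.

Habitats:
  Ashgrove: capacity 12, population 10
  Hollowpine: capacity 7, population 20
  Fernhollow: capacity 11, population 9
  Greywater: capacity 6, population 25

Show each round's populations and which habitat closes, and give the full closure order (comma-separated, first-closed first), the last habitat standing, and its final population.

Closure order: Greywater, Hollowpine, Ashgrove
Last habitat: Fernhollow with 64 animals

Round 1: Ashgrove=10 Fernhollow=9 Greywater=25 Hollowpine=20 → close Greywater (overflow 19)
  25÷3 = 8 each, +1 to first 1
Round 2: Ashgrove=19 Fernhollow=17 Hollowpine=28 → close Hollowpine (overflow 21)
  28÷2 = 14 each, +1 to first 0
Round 3: Ashgrove=33 Fernhollow=31 → close Ashgrove (overflow 21)
  33÷1 = 33 each, +1 to first 0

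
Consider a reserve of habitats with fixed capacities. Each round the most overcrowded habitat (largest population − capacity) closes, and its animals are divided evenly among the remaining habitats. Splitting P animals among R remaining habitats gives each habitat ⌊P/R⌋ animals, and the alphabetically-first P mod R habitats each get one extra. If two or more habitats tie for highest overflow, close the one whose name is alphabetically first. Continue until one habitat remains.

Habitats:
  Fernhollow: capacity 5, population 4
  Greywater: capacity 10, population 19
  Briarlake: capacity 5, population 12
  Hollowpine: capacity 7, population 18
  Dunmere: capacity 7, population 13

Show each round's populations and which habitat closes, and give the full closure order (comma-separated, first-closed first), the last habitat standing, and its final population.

Round 1: Briarlake=12 Dunmere=13 Fernhollow=4 Greywater=19 Hollowpine=18 → close Hollowpine (overflow 11)
  18÷4 = 4 each, +1 to first 2
Round 2: Briarlake=17 Dunmere=18 Fernhollow=8 Greywater=23 → close Greywater (overflow 13)
  23÷3 = 7 each, +1 to first 2
Round 3: Briarlake=25 Dunmere=26 Fernhollow=15 → close Briarlake (overflow 20)
  25÷2 = 12 each, +1 to first 1
Round 4: Dunmere=39 Fernhollow=27 → close Dunmere (overflow 32)
  39÷1 = 39 each, +1 to first 0

Closure order: Hollowpine, Greywater, Briarlake, Dunmere
Last habitat: Fernhollow with 66 animals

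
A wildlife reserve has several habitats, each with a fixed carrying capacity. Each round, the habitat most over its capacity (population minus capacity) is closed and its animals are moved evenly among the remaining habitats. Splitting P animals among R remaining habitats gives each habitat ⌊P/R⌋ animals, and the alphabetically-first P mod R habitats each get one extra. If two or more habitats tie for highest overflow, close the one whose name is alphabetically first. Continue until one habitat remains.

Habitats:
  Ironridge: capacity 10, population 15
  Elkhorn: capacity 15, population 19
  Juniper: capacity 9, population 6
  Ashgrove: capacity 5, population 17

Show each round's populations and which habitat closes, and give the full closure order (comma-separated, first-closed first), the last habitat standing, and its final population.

Round 1: Ashgrove=17 Elkhorn=19 Ironridge=15 Juniper=6 → close Ashgrove (overflow 12)
  17÷3 = 5 each, +1 to first 2
Round 2: Elkhorn=25 Ironridge=21 Juniper=11 → close Ironridge (overflow 11)
  21÷2 = 10 each, +1 to first 1
Round 3: Elkhorn=36 Juniper=21 → close Elkhorn (overflow 21)
  36÷1 = 36 each, +1 to first 0

Closure order: Ashgrove, Ironridge, Elkhorn
Last habitat: Juniper with 57 animals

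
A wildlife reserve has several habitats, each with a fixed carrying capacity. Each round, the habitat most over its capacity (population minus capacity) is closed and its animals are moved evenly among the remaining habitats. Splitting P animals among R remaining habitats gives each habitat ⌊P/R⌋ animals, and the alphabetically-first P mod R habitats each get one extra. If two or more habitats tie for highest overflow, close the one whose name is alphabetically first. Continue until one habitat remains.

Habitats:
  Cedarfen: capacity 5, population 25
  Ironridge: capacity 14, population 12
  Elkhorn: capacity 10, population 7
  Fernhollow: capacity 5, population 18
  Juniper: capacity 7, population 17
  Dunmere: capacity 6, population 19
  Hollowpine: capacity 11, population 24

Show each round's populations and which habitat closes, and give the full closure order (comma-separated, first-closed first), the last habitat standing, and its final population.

Round 1: Cedarfen=25 Dunmere=19 Elkhorn=7 Fernhollow=18 Hollowpine=24 Ironridge=12 Juniper=17 → close Cedarfen (overflow 20)
  25÷6 = 4 each, +1 to first 1
Round 2: Dunmere=24 Elkhorn=11 Fernhollow=22 Hollowpine=28 Ironridge=16 Juniper=21 → close Dunmere (overflow 18)
  24÷5 = 4 each, +1 to first 4
Round 3: Elkhorn=16 Fernhollow=27 Hollowpine=33 Ironridge=21 Juniper=25 → close Fernhollow (overflow 22)
  27÷4 = 6 each, +1 to first 3
Round 4: Elkhorn=23 Hollowpine=40 Ironridge=28 Juniper=31 → close Hollowpine (overflow 29)
  40÷3 = 13 each, +1 to first 1
Round 5: Elkhorn=37 Ironridge=41 Juniper=44 → close Juniper (overflow 37)
  44÷2 = 22 each, +1 to first 0
Round 6: Elkhorn=59 Ironridge=63 → close Elkhorn (overflow 49)
  59÷1 = 59 each, +1 to first 0

Closure order: Cedarfen, Dunmere, Fernhollow, Hollowpine, Juniper, Elkhorn
Last habitat: Ironridge with 122 animals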